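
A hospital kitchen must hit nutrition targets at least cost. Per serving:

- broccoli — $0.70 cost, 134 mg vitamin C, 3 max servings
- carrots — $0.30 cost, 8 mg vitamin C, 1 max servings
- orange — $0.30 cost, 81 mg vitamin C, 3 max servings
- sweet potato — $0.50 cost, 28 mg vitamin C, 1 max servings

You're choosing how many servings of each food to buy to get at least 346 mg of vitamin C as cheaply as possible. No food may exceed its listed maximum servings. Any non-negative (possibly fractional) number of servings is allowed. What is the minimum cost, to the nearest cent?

$1.44

Cost per mg of vitamin C: orange $0.0037, broccoli $0.0052, sweet potato $0.0179, carrots $0.0375.
Take 3 servings of orange: +243.0 mg vitamin C for $0.90 (total $0.90, still need 103.0 mg).
Take 0.7687 servings of broccoli: +103.0 mg vitamin C for $0.54 (total $1.44, still need 0.0 mg).
Greedy by cheapest-per-mg is optimal for a single linear constraint, so the minimum cost is $1.44.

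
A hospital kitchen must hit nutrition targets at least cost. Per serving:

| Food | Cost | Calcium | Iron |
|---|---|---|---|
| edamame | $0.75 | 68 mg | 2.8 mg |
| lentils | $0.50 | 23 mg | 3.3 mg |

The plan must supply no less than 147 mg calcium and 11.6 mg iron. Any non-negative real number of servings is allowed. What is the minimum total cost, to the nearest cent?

At the optimum either one food covers both requirements or two foods hit both targets exactly; no other combination can be cheaper.
edamame only: max(147/68, 11.6/2.8) = 4.143 servings → $3.11.
lentils only: max(147/23, 11.6/3.3) = 6.391 servings → $3.20.
edamame + lentils with both tight: 1.364 servings and 2.357 servings → $2.20.
So the least-cost plan costs $2.20.

$2.20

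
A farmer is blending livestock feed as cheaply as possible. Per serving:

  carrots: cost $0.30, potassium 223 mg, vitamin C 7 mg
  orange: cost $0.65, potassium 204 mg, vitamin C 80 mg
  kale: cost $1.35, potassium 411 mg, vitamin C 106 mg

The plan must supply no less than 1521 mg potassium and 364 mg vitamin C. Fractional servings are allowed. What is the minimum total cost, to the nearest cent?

Compare the cost at each extreme point of the feasible region.
carrots only: max(1521/223, 364/7) = 52 servings → $15.60.
orange only: max(1521/204, 364/80) = 7.456 servings → $4.85.
kale only: max(1521/411, 364/106) = 3.701 servings → $5.00.
carrots + orange with both tight: 2.89 servings and 4.297 servings → $3.66.
carrots + kale with both tight: 0.5598 servings and 3.397 servings → $4.75.
orange + kale with both targets exact would need a negative amount; discard.
The minimum over all feasible corners is $3.66.

$3.66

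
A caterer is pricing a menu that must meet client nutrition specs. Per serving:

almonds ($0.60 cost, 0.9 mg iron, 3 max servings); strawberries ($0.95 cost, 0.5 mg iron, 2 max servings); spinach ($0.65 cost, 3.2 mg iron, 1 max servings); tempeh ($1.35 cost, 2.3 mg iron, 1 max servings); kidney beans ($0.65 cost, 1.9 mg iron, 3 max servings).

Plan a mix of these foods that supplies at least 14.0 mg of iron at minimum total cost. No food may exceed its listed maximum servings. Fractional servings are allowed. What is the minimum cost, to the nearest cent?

Cost per mg of iron: spinach $0.2031, kidney beans $0.3421, tempeh $0.5870, almonds $0.6667, strawberries $1.9000.
Take 1 serving of spinach: +3.2 mg iron for $0.65 (total $0.65, still need 10.8 mg).
Take 3 servings of kidney beans: +5.7 mg iron for $1.95 (total $2.60, still need 5.1 mg).
Take 1 serving of tempeh: +2.3 mg iron for $1.35 (total $3.95, still need 2.8 mg).
Take 3 servings of almonds: +2.7 mg iron for $1.80 (total $5.75, still need 0.1 mg).
Take 0.2 servings of strawberries: +0.1 mg iron for $0.19 (total $5.94, still need 0.0 mg).
Filling from the cheapest source first is optimal under one linear minimum: $5.94.

$5.94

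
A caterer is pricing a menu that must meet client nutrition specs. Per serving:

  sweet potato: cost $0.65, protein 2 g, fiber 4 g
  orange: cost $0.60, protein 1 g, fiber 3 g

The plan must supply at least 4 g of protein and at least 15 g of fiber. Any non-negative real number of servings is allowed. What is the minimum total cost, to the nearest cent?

$2.44

For a min-cost LP with two ≥-constraints, a basic feasible solution has at most two positive variables.
sweet potato only: max(4/2, 15/4) = 3.75 servings → $2.44.
orange only: max(4/1, 15/3) = 5 servings → $3.00.
sweet potato + orange with both targets exact would need a negative amount; discard.
The minimum over all feasible corners is $2.44.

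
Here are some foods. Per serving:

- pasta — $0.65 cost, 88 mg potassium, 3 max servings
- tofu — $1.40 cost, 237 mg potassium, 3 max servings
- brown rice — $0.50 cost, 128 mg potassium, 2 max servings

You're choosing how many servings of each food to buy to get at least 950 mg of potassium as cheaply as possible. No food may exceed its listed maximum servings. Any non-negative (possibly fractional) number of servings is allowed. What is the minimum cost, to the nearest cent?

$5.10

Cost per mg of potassium: brown rice $0.0039, tofu $0.0059, pasta $0.0074.
Take 2 servings of brown rice: +256.0 mg potassium for $1.00 (total $1.00, still need 694.0 mg).
Take 2.928 servings of tofu: +694.0 mg potassium for $4.10 (total $5.10, still need 0.0 mg).
Greedy by cheapest-per-mg is optimal for a single linear constraint, so the minimum cost is $5.10.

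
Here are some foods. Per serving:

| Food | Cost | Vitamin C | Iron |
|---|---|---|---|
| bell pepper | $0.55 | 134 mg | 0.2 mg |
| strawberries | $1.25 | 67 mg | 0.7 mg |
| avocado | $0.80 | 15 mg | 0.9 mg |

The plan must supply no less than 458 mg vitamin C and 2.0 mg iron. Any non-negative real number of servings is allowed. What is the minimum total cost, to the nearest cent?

Two binding constraints pin down two serving amounts, so the optimal mix uses at most two foods. The candidates are each food alone (scaled to the tighter of vitamin C/iron) and each pair with both constraints tight.
bell pepper only: max(458/134, 2.0/0.2) = 10 servings → $5.50.
strawberries only: max(458/67, 2.0/0.7) = 6.836 servings → $8.54.
avocado only: max(458/15, 2.0/0.9) = 30.53 servings → $24.43.
bell pepper + strawberries with both tight: 2.321 servings and 2.194 servings → $4.02.
bell pepper + avocado with both tight: 3.25 servings and 1.5 servings → $2.99.
strawberries + avocado with both targets exact would need a negative amount; discard.
So the least-cost plan costs $2.99.

$2.99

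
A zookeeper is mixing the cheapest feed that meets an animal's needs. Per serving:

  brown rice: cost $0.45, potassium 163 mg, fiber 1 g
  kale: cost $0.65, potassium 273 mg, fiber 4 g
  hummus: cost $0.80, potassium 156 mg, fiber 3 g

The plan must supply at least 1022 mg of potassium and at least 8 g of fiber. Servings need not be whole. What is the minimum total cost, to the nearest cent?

$2.43

Minimising a linear cost over {potassium ≥ 1022, fiber ≥ 8, servings ≥ 0} — the optimum is at a vertex, using one or two foods.
brown rice only: max(1022/163, 8/1) = 8 servings → $3.60.
kale only: max(1022/273, 8/4) = 3.744 servings → $2.43.
hummus only: max(1022/156, 8/3) = 6.551 servings → $5.24.
brown rice + kale with both tight: 5.024 servings and 0.7441 servings → $2.74.
brown rice + hummus with both tight: 5.459 servings and 0.8468 servings → $3.13.
kale + hummus: intersection lies outside the first quadrant.
Cheapest feasible corner: $2.43.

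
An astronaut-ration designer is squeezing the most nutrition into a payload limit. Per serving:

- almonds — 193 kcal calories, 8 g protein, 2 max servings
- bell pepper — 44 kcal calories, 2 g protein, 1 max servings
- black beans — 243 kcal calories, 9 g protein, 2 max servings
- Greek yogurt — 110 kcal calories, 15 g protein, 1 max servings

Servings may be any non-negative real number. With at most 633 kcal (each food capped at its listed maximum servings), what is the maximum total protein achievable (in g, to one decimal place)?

Protein per kcal: Greek yogurt 0.1364, bell pepper 0.04545, almonds 0.04145, black beans 0.03704.
Take 1 serving of Greek yogurt: uses 110 kcal, +15.0 g protein (running total 15.0 g).
Take 1 serving of bell pepper: uses 44 kcal, +2.0 g protein (running total 17.0 g).
Take 2 servings of almonds: uses 386 kcal, +16.0 g protein (running total 33.0 g).
Take 0.3827 servings of black beans: uses 93 kcal, +3.4 g protein (running total 36.4 g).
Greedy by best ratio exhausts the calories allowance optimally: 36.4 g.

36.4 g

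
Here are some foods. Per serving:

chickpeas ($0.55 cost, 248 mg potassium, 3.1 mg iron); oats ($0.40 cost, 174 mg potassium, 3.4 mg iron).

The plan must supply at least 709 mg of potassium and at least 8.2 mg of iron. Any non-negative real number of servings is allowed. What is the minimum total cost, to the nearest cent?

$1.57

chickpeas only: max(709/248, 8.2/3.1) = 2.859 servings → $1.57.
oats only: max(709/174, 8.2/3.4) = 4.075 servings → $1.63.
chickpeas + oats: intersection lies outside the first quadrant.
The minimum over all feasible corners is $1.57.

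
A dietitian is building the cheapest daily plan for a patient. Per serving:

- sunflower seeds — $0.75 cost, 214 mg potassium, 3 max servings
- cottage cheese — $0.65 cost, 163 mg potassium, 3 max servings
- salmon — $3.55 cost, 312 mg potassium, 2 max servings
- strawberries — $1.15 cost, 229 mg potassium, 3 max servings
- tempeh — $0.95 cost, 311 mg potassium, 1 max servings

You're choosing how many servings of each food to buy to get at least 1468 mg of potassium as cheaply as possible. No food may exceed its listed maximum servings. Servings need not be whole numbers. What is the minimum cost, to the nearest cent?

$5.28

Cost per mg of potassium: tempeh $0.0031, sunflower seeds $0.0035, cottage cheese $0.0040, strawberries $0.0050, salmon $0.0114.
Take 1 serving of tempeh: +311.0 mg potassium for $0.95 (total $0.95, still need 1157.0 mg).
Take 3 servings of sunflower seeds: +642.0 mg potassium for $2.25 (total $3.20, still need 515.0 mg).
Take 3 servings of cottage cheese: +489.0 mg potassium for $1.95 (total $5.15, still need 26.0 mg).
Take 0.1135 servings of strawberries: +26.0 mg potassium for $0.13 (total $5.28, still need 0.0 mg).
Greedy by cheapest-per-mg is optimal for a single linear constraint, so the minimum cost is $5.28.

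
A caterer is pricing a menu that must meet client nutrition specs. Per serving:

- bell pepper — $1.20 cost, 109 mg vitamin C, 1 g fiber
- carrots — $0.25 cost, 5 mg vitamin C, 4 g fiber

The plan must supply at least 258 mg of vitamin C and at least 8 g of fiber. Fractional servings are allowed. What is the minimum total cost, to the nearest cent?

$3.12

The cheapest plan sits at a corner of the feasible region — with two constraints it uses at most two foods.
bell pepper only: max(258/109, 8/1) = 8 servings → $9.60.
carrots only: max(258/5, 8/4) = 51.6 servings → $12.90.
bell pepper + carrots with both tight: 2.302 servings and 1.425 servings → $3.12.
The minimum over all feasible corners is $3.12.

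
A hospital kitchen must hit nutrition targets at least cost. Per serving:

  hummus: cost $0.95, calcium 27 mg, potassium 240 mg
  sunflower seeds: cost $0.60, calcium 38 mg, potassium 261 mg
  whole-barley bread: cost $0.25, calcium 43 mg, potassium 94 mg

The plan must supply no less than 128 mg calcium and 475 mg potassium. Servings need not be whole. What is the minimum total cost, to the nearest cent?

Compare the cost at each extreme point of the feasible region.
hummus only: max(128/27, 475/240) = 4.741 servings → $4.50.
sunflower seeds only: max(128/38, 475/261) = 3.368 servings → $2.02.
whole-barley bread only: max(128/43, 475/94) = 5.053 servings → $1.26.
hummus + sunflower seeds: intersection lies outside the first quadrant.
hummus + whole-barley bread with both tight: 1.079 servings and 2.3 servings → $1.60.
sunflower seeds + whole-barley bread with both tight: 1.097 servings and 2.007 servings → $1.16.
Cheapest feasible corner: $1.16.

$1.16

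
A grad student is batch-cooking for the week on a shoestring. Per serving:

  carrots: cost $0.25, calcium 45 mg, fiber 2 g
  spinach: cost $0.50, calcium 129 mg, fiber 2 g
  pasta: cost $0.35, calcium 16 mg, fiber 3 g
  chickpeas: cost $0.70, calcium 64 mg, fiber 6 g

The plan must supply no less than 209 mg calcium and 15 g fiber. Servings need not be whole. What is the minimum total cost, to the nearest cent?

$1.78

At the optimum either one food covers both requirements or two foods hit both targets exactly; no other combination can be cheaper.
carrots only: max(209/45, 15/2) = 7.5 servings → $1.88.
spinach only: max(209/129, 15/2) = 7.5 servings → $3.75.
pasta only: max(209/16, 15/3) = 13.06 servings → $4.57.
chickpeas only: max(209/64, 15/6) = 3.266 servings → $2.29.
carrots + spinach with both targets exact would need a negative amount; discard.
carrots + pasta with both tight: 3.757 servings and 2.495 servings → $1.81.
carrots + chickpeas with both tight: 2.07 servings and 1.81 servings → $1.78.
spinach + pasta with both tight: 1.09 servings and 4.273 servings → $2.04.
spinach + chickpeas with both tight: 0.4551 servings and 2.348 servings → $1.87.
pasta + chickpeas with both targets exact would need a negative amount; discard.
Cheapest feasible corner: $1.78.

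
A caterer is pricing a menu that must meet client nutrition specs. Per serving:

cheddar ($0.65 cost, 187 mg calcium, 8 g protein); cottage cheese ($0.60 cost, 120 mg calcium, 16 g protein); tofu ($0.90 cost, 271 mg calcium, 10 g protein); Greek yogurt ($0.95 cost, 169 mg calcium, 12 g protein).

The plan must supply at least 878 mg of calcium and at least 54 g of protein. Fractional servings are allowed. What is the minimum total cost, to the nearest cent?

$3.29

An LP optimum is at a vertex; with two nutrient constraints at most two foods are used. Check each candidate.
cheddar only: max(878/187, 54/8) = 6.75 servings → $4.39.
cottage cheese only: max(878/120, 54/16) = 7.317 servings → $4.39.
tofu only: max(878/271, 54/10) = 5.4 servings → $4.86.
Greek yogurt only: max(878/169, 54/12) = 5.195 servings → $4.94.
cheddar + cottage cheese with both tight: 3.724 servings and 1.513 servings → $3.33.
cheddar + tofu: intersection lies outside the first quadrant.
cheddar + Greek yogurt with both tight: 1.581 servings and 3.446 servings → $4.30.
cottage cheese + tofu with both tight: 1.867 servings and 2.413 servings → $3.29.
cottage cheese + Greek yogurt: the both-tight solution has a negative serving — not a feasible corner.
tofu + Greek yogurt with both tight: 0.9027 servings and 3.748 servings → $4.37.
The minimum over all feasible corners is $3.29.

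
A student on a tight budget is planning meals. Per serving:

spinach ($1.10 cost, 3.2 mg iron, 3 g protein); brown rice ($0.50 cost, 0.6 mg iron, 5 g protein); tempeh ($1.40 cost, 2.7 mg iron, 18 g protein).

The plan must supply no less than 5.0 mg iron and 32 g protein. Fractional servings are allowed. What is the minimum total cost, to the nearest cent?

$2.55

spinach only: max(5.0/3.2, 32/3) = 10.67 servings → $11.73.
brown rice only: max(5.0/0.6, 32/5) = 8.333 servings → $4.17.
tempeh only: max(5.0/2.7, 32/18) = 1.852 servings → $2.59.
spinach + brown rice with both tight: 0.4085 servings and 6.155 servings → $3.53.
spinach + tempeh with both tight: 0.07273 servings and 1.766 servings → $2.55.
brown rice + tempeh: intersection lies outside the first quadrant.
Cheapest feasible corner: $2.55.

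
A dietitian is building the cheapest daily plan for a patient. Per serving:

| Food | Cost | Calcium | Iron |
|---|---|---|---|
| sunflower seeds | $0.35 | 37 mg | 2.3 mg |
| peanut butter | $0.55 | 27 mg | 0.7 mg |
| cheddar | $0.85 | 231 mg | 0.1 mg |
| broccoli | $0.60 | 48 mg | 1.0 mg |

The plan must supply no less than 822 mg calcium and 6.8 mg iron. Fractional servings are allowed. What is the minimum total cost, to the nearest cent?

Compare the cost at each extreme point of the feasible region.
sunflower seeds only: max(822/37, 6.8/2.3) = 22.22 servings → $7.78.
peanut butter only: max(822/27, 6.8/0.7) = 30.44 servings → $16.74.
cheddar only: max(822/231, 6.8/0.1) = 68 servings → $57.80.
broccoli only: max(822/48, 6.8/1.0) = 17.12 servings → $10.28.
sunflower seeds + peanut butter: the both-tight solution has a negative serving — not a feasible corner.
sunflower seeds + cheddar with both tight: 2.821 servings and 3.107 servings → $3.63.
sunflower seeds + broccoli: the both-tight solution has a negative serving — not a feasible corner.
peanut butter + cheddar with both tight: 9.362 servings and 2.464 servings → $7.24.
peanut butter + broccoli: intersection lies outside the first quadrant.
cheddar + broccoli with both tight: 2.191 servings and 6.581 servings → $5.81.
So the least-cost plan costs $3.63.

$3.63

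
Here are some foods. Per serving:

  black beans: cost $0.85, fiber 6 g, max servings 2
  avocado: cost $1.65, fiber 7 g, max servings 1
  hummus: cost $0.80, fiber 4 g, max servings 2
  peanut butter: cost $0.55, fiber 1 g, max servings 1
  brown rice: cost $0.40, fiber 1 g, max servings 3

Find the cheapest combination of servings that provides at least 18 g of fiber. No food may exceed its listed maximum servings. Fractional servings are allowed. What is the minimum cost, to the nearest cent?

Cost per g of fiber: black beans $0.1417, hummus $0.2000, avocado $0.2357, brown rice $0.4000, peanut butter $0.5500.
Take 2 servings of black beans: +12.0 g fiber for $1.70 (total $1.70, still need 6.0 g).
Take 1.5 servings of hummus: +6.0 g fiber for $1.20 (total $2.90, still need 0.0 g).
Greedy by cheapest-per-g is optimal for a single linear constraint, so the minimum cost is $2.90.

$2.90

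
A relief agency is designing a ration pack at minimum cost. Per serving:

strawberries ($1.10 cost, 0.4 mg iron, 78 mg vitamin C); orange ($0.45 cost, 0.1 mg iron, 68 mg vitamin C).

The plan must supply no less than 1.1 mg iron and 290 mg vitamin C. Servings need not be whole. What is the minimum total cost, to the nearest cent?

Two binding constraints pin down two serving amounts, so the optimal mix uses at most two foods. The candidates are each food alone (scaled to the tighter of iron/vitamin C) and each pair with both constraints tight.
strawberries only: max(1.1/0.4, 290/78) = 3.718 servings → $4.09.
orange only: max(1.1/0.1, 290/68) = 11 servings → $4.95.
strawberries + orange with both tight: 2.361 servings and 1.557 servings → $3.30.
Cheapest feasible corner: $3.30.

$3.30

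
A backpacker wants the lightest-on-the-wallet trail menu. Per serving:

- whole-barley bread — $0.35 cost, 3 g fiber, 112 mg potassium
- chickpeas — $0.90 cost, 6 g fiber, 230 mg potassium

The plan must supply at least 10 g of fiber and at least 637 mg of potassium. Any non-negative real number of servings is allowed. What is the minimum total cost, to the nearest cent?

Check every corner: each single food scaled to meet both minima, and each pair solved so both constraints bind.
whole-barley bread only: max(10/3, 637/112) = 5.688 servings → $1.99.
chickpeas only: max(10/6, 637/230) = 2.77 servings → $2.49.
whole-barley bread + chickpeas: intersection lies outside the first quadrant.
The minimum over all feasible corners is $1.99.

$1.99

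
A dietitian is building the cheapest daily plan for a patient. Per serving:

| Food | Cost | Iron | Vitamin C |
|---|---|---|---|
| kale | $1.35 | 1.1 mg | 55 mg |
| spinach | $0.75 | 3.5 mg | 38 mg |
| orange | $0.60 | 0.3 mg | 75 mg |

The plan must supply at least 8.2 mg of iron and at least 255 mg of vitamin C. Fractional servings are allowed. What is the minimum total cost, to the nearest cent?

$3.00

The cheapest plan sits at a corner of the feasible region — with two constraints it uses at most two foods.
kale only: max(8.2/1.1, 255/55) = 7.455 servings → $10.06.
spinach only: max(8.2/3.5, 255/38) = 6.711 servings → $5.03.
orange only: max(8.2/0.3, 255/75) = 27.33 servings → $16.40.
kale + spinach with both tight: 3.855 servings and 1.131 servings → $6.05.
kale + orange: the both-tight solution has a negative serving — not a feasible corner.
spinach + orange with both tight: 2.145 servings and 2.313 servings → $3.00.
So the least-cost plan costs $3.00.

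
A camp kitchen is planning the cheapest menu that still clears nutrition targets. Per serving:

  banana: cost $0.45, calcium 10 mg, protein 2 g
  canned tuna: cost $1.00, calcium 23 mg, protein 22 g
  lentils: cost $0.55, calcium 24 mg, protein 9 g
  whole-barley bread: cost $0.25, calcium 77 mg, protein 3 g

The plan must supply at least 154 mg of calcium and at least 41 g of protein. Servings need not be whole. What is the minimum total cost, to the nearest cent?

With two linear requirements the optimum uses one or two foods; enumerate the corners.
banana only: max(154/10, 41/2) = 20.5 servings → $9.22.
canned tuna only: max(154/23, 41/22) = 6.696 servings → $6.70.
lentils only: max(154/24, 41/9) = 6.417 servings → $3.53.
whole-barley bread only: max(154/77, 41/3) = 13.67 servings → $3.42.
banana + canned tuna with both tight: 14.05 servings and 0.5862 servings → $6.91.
banana + lentils with both tight: 9.571 servings and 2.429 servings → $5.64.
banana + whole-barley bread: the both-tight solution has a negative serving — not a feasible corner.
canned tuna + lentils with both targets exact would need a negative amount; discard.
canned tuna + whole-barley bread with both tight: 1.658 servings and 1.505 servings → $2.03.
lentils + whole-barley bread with both tight: 4.34 servings and 0.6473 servings → $2.55.
Cheapest feasible corner: $2.03.

$2.03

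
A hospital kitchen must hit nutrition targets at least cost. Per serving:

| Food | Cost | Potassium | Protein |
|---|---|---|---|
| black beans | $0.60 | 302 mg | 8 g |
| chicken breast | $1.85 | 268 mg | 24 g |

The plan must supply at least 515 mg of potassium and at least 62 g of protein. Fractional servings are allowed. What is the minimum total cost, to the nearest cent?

$4.65

black beans only: max(515/302, 62/8) = 7.75 servings → $4.65.
chicken breast only: max(515/268, 62/24) = 2.583 servings → $4.78.
black beans + chicken breast with both targets exact would need a negative amount; discard.
The minimum over all feasible corners is $4.65.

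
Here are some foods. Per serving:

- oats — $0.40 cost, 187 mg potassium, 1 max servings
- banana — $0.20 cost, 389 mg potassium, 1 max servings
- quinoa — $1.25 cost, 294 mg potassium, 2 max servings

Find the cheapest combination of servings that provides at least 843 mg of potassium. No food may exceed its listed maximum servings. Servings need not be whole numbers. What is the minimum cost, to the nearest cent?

$1.74

Cost per mg of potassium: banana $0.0005, oats $0.0021, quinoa $0.0043.
Take 1 serving of banana: +389.0 mg potassium for $0.20 (total $0.20, still need 454.0 mg).
Take 1 serving of oats: +187.0 mg potassium for $0.40 (total $0.60, still need 267.0 mg).
Take 0.9082 servings of quinoa: +267.0 mg potassium for $1.14 (total $1.74, still need 0.0 mg).
Filling from the cheapest source first is optimal under one linear minimum: $1.74.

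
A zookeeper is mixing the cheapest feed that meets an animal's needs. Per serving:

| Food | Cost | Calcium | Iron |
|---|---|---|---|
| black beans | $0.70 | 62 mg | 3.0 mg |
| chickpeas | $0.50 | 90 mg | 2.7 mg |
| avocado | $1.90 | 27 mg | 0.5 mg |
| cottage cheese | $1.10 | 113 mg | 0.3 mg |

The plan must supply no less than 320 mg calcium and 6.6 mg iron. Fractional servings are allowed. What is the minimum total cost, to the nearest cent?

$1.78

Two binding constraints pin down two serving amounts, so the optimal mix uses at most two foods. The candidates are each food alone (scaled to the tighter of calcium/iron) and each pair with both constraints tight.
black beans only: max(320/62, 6.6/3.0) = 5.161 servings → $3.61.
chickpeas only: max(320/90, 6.6/2.7) = 3.556 servings → $1.78.
avocado only: max(320/27, 6.6/0.5) = 13.2 servings → $25.08.
cottage cheese only: max(320/113, 6.6/0.3) = 22 servings → $24.20.
black beans + chickpeas: intersection lies outside the first quadrant.
black beans + avocado with both tight: 0.364 servings and 11.02 servings → $21.19.
black beans + cottage cheese with both tight: 2.028 servings and 1.719 servings → $3.31.
chickpeas + avocado with both tight: 0.6523 servings and 9.677 servings → $18.71.
chickpeas + cottage cheese with both tight: 2.337 servings and 0.9709 servings → $2.24.
avocado + cottage cheese: intersection lies outside the first quadrant.
So the least-cost plan costs $1.78.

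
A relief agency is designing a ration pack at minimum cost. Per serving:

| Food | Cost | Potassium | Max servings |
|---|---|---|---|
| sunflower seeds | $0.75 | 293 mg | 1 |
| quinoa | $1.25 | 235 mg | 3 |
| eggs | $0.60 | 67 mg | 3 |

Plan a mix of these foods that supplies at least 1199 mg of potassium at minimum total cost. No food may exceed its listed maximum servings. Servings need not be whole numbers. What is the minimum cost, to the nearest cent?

Cost per mg of potassium: sunflower seeds $0.0026, quinoa $0.0053, eggs $0.0090.
Take 1 serving of sunflower seeds: +293.0 mg potassium for $0.75 (total $0.75, still need 906.0 mg).
Take 3 servings of quinoa: +705.0 mg potassium for $3.75 (total $4.50, still need 201.0 mg).
Take 3 servings of eggs: +201.0 mg potassium for $1.80 (total $6.30, still need 0.0 mg).
Greedy by cheapest-per-mg is optimal for a single linear constraint, so the minimum cost is $6.30.

$6.30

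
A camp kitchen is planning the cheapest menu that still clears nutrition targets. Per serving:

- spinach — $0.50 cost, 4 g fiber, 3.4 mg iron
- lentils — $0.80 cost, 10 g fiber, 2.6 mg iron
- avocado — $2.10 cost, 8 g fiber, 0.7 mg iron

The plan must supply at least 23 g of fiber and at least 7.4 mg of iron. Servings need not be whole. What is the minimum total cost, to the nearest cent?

An LP optimum is at a vertex; with two nutrient constraints at most two foods are used. Check each candidate.
spinach only: max(23/4, 7.4/3.4) = 5.75 servings → $2.88.
lentils only: max(23/10, 7.4/2.6) = 2.846 servings → $2.28.
avocado only: max(23/8, 7.4/0.7) = 10.57 servings → $22.20.
spinach + lentils with both tight: 0.6017 servings and 2.059 servings → $1.95.
spinach + avocado with both tight: 1.766 servings and 1.992 servings → $5.07.
lentils + avocado: the both-tight solution has a negative serving — not a feasible corner.
Cheapest feasible corner: $1.95.

$1.95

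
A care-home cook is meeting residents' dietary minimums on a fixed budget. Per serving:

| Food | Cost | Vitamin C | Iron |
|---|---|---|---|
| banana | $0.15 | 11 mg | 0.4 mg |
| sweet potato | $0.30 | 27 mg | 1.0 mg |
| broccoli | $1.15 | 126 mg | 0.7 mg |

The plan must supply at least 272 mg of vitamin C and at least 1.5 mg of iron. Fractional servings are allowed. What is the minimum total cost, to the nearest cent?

Compare the cost at each extreme point of the feasible region.
banana only: max(272/11, 1.5/0.4) = 24.73 servings → $3.71.
sweet potato only: max(272/27, 1.5/1.0) = 10.07 servings → $3.02.
broccoli only: max(272/126, 1.5/0.7) = 2.159 servings → $2.48.
banana + sweet potato: the both-tight solution has a negative serving — not a feasible corner.
banana + broccoli: the both-tight solution has a negative serving — not a feasible corner.
sweet potato + broccoli: the both-tight solution has a negative serving — not a feasible corner.
So the least-cost plan costs $2.48.

$2.48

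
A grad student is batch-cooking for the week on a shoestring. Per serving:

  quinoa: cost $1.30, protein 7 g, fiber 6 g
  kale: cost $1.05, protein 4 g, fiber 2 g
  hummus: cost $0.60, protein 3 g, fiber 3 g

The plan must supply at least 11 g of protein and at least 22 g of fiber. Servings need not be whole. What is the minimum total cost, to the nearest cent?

Two binding constraints pin down two serving amounts, so the optimal mix uses at most two foods. The candidates are each food alone (scaled to the tighter of protein/fiber) and each pair with both constraints tight.
quinoa only: max(11/7, 22/6) = 3.667 servings → $4.77.
kale only: max(11/4, 22/2) = 11 servings → $11.55.
hummus only: max(11/3, 22/3) = 7.333 servings → $4.40.
quinoa + kale: the both-tight solution has a negative serving — not a feasible corner.
quinoa + hummus: the both-tight solution has a negative serving — not a feasible corner.
kale + hummus with both targets exact would need a negative amount; discard.
So the least-cost plan costs $4.40.

$4.40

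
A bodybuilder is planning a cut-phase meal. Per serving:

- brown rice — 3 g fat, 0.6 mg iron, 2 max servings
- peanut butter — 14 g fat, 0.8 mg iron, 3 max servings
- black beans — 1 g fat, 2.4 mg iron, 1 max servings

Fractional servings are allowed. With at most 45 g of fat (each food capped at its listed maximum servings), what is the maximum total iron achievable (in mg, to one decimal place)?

Iron per g fat: black beans 2.4, brown rice 0.2, peanut butter 0.05714.
Take 1 serving of black beans: uses 1 g fat, +2.4 mg iron (running total 2.4 mg).
Take 2 servings of brown rice: uses 6 g fat, +1.2 mg iron (running total 3.6 mg).
Take 2.714 servings of peanut butter: uses 38 g fat, +2.2 mg iron (running total 5.8 mg).
Filling greedily by iron-per-g fat is optimal for one linear limit, giving 5.8 mg.

5.8 mg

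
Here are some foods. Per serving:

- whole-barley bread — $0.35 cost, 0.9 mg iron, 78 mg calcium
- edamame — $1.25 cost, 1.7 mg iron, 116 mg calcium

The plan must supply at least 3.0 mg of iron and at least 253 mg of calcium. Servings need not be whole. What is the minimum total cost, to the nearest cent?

Compare the cost at each extreme point of the feasible region.
whole-barley bread only: max(3.0/0.9, 253/78) = 3.333 servings → $1.17.
edamame only: max(3.0/1.7, 253/116) = 2.181 servings → $2.73.
whole-barley bread + edamame with both tight: 2.911 servings and 0.2234 servings → $1.30.
So the least-cost plan costs $1.17.

$1.17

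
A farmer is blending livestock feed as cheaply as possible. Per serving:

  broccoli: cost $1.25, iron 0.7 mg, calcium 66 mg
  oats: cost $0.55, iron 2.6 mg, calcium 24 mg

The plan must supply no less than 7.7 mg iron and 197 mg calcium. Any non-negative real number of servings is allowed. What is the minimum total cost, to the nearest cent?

$3.96

An LP optimum is at a vertex; with two nutrient constraints at most two foods are used. Check each candidate.
broccoli only: max(7.7/0.7, 197/66) = 11 servings → $13.75.
oats only: max(7.7/2.6, 197/24) = 8.208 servings → $4.51.
broccoli + oats with both tight: 2.115 servings and 2.392 servings → $3.96.
Cheapest feasible corner: $3.96.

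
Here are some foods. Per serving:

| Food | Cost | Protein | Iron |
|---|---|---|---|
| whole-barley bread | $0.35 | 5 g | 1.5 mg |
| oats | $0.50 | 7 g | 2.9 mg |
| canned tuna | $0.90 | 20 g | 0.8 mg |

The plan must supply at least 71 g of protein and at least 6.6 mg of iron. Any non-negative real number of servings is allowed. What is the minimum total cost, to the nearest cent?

$3.46

With two linear requirements the optimum uses one or two foods; enumerate the corners.
whole-barley bread only: max(71/5, 6.6/1.5) = 14.2 servings → $4.97.
oats only: max(71/7, 6.6/2.9) = 10.14 servings → $5.07.
canned tuna only: max(71/20, 6.6/0.8) = 8.25 servings → $7.42.
whole-barley bread + oats: the both-tight solution has a negative serving — not a feasible corner.
whole-barley bread + canned tuna with both tight: 2.892 servings and 2.827 servings → $3.56.
oats + canned tuna with both tight: 1.435 servings and 3.048 servings → $3.46.
So the least-cost plan costs $3.46.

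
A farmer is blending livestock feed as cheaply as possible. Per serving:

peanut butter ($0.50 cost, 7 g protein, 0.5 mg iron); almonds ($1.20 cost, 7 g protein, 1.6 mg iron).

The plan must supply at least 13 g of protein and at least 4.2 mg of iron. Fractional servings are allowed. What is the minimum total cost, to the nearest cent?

$3.15

Compare the cost at each extreme point of the feasible region.
peanut butter only: max(13/7, 4.2/0.5) = 8.4 servings → $4.20.
almonds only: max(13/7, 4.2/1.6) = 2.625 servings → $3.15.
peanut butter + almonds: the both-tight solution has a negative serving — not a feasible corner.
So the least-cost plan costs $3.15.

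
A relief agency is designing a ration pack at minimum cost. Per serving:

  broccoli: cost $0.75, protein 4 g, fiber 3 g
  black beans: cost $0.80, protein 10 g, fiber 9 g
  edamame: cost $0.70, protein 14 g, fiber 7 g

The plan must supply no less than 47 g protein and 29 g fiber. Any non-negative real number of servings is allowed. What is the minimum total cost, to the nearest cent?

Minimising a linear cost over {protein ≥ 47, fiber ≥ 29, servings ≥ 0} — the optimum is at a vertex, using one or two foods.
broccoli only: max(47/4, 29/3) = 11.75 servings → $8.81.
black beans only: max(47/10, 29/9) = 4.7 servings → $3.76.
edamame only: max(47/14, 29/7) = 4.143 servings → $2.90.
broccoli + black beans: intersection lies outside the first quadrant.
broccoli + edamame with both tight: 5.5 servings and 1.786 servings → $5.38.
black beans + edamame with both tight: 1.375 servings and 2.375 servings → $2.76.
Cheapest feasible corner: $2.76.

$2.76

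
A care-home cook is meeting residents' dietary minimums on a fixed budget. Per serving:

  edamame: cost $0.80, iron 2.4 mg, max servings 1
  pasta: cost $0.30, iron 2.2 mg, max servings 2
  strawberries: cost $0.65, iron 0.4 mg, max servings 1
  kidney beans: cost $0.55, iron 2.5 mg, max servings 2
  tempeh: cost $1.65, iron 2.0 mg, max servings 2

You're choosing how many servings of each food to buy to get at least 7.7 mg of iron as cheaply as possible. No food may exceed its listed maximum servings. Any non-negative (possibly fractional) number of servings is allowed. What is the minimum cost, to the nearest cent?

Cost per mg of iron: pasta $0.1364, kidney beans $0.2200, edamame $0.3333, tempeh $0.8250, strawberries $1.6250.
Take 2 servings of pasta: +4.4 mg iron for $0.60 (total $0.60, still need 3.3 mg).
Take 1.32 servings of kidney beans: +3.3 mg iron for $0.73 (total $1.33, still need 0.0 mg).
Filling from the cheapest source first is optimal under one linear minimum: $1.33.

$1.33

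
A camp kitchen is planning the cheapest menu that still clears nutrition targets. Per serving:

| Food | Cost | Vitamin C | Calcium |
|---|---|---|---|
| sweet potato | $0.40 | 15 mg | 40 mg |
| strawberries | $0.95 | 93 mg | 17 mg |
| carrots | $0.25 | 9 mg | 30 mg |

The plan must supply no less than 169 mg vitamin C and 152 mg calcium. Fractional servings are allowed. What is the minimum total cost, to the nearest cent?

A basic optimal solution has at most two foods positive. Try each food alone and each pair with both targets met exactly.
sweet potato only: max(169/15, 152/40) = 11.27 servings → $4.51.
strawberries only: max(169/93, 152/17) = 8.941 servings → $8.49.
carrots only: max(169/9, 152/30) = 18.78 servings → $4.69.
sweet potato + strawberries with both tight: 3.251 servings and 1.293 servings → $2.53.
sweet potato + carrots with both targets exact would need a negative amount; discard.
strawberries + carrots with both tight: 1.404 servings and 4.271 servings → $2.40.
The minimum over all feasible corners is $2.40.

$2.40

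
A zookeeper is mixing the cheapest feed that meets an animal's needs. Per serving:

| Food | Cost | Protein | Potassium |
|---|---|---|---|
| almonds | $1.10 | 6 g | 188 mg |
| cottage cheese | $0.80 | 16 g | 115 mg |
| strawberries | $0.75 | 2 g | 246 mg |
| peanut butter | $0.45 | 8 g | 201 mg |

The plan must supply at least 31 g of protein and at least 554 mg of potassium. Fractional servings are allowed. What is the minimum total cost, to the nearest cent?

A basic optimal solution has at most two foods positive. Try each food alone and each pair with both targets met exactly.
almonds only: max(31/6, 554/188) = 5.167 servings → $5.68.
cottage cheese only: max(31/16, 554/115) = 4.817 servings → $3.85.
strawberries only: max(31/2, 554/246) = 15.5 servings → $11.62.
peanut butter only: max(31/8, 554/201) = 3.875 servings → $1.74.
almonds + cottage cheese with both tight: 2.286 servings and 1.08 servings → $3.38.
almonds + strawberries: intersection lies outside the first quadrant.
almonds + peanut butter: intersection lies outside the first quadrant.
cottage cheese + strawberries with both tight: 1.759 servings and 1.43 servings → $2.48.
cottage cheese + peanut butter with both tight: 0.7835 servings and 2.308 servings → $1.67.
strawberries + peanut butter: intersection lies outside the first quadrant.
So the least-cost plan costs $1.67.

$1.67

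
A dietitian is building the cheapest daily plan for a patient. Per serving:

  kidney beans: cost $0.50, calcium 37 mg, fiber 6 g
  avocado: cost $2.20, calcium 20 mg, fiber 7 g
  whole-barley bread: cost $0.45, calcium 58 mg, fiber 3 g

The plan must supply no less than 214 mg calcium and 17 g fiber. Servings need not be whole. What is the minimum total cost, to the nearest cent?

A basic optimal solution has at most two foods positive. Try each food alone and each pair with both targets met exactly.
kidney beans only: max(214/37, 17/6) = 5.784 servings → $2.89.
avocado only: max(214/20, 17/7) = 10.7 servings → $23.54.
whole-barley bread only: max(214/58, 17/3) = 5.667 servings → $2.55.
kidney beans + avocado: intersection lies outside the first quadrant.
kidney beans + whole-barley bread with both tight: 1.451 servings and 2.764 servings → $1.97.
avocado + whole-barley bread with both tight: 0.9942 servings and 3.347 servings → $3.69.
So the least-cost plan costs $1.97.

$1.97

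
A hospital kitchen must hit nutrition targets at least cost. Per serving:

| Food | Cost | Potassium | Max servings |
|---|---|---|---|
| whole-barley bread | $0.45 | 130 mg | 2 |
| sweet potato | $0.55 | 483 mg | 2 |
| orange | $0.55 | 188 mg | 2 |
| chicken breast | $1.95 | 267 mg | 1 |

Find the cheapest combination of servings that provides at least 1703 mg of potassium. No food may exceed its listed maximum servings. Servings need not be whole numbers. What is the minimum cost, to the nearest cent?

$3.84

Cost per mg of potassium: sweet potato $0.0011, orange $0.0029, whole-barley bread $0.0035, chicken breast $0.0073.
Take 2 servings of sweet potato: +966.0 mg potassium for $1.10 (total $1.10, still need 737.0 mg).
Take 2 servings of orange: +376.0 mg potassium for $1.10 (total $2.20, still need 361.0 mg).
Take 2 servings of whole-barley bread: +260.0 mg potassium for $0.90 (total $3.10, still need 101.0 mg).
Take 0.3783 servings of chicken breast: +101.0 mg potassium for $0.74 (total $3.84, still need 0.0 mg).
Filling from the cheapest source first is optimal under one linear minimum: $3.84.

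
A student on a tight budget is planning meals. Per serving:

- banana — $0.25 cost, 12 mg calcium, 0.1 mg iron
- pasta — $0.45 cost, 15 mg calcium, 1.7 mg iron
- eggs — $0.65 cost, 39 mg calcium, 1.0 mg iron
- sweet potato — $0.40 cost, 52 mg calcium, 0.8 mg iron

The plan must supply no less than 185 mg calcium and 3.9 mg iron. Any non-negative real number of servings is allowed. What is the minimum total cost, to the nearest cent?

An LP optimum is at a vertex; with two nutrient constraints at most two foods are used. Check each candidate.
banana only: max(185/12, 3.9/0.1) = 39 servings → $9.75.
pasta only: max(185/15, 3.9/1.7) = 12.33 servings → $5.55.
eggs only: max(185/39, 3.9/1.0) = 4.744 servings → $3.08.
sweet potato only: max(185/52, 3.9/0.8) = 4.875 servings → $1.95.
banana + pasta with both tight: 13.54 servings and 1.497 servings → $4.06.
banana + eggs with both tight: 4.062 servings and 3.494 servings → $3.29.
banana + sweet potato: the both-tight solution has a negative serving — not a feasible corner.
pasta + eggs: intersection lies outside the first quadrant.
pasta + sweet potato with both tight: 0.7173 servings and 3.351 servings → $1.66.
eggs + sweet potato with both tight: 2.635 servings and 1.582 servings → $2.35.
The minimum over all feasible corners is $1.66.

$1.66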